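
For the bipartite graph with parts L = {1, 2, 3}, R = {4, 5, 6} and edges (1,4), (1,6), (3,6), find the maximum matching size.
2 (matching: (1,4), (3,6); upper bound min(|L|,|R|) = min(3,3) = 3)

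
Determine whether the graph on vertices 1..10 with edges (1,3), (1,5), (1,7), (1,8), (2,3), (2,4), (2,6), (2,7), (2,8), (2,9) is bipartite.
Yes. Partition: {1, 2, 10}, {3, 4, 5, 6, 7, 8, 9}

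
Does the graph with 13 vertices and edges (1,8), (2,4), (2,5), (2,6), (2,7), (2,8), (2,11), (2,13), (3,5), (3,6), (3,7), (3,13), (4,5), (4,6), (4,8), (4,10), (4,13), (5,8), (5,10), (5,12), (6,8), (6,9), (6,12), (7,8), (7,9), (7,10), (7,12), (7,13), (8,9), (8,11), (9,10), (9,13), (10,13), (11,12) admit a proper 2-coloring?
No (odd cycle of length 3: 4 -> 8 -> 2 -> 4)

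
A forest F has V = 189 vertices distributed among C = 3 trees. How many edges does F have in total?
186 (Each of the 3 component trees on V_i vertices has V_i - 1 edges; summing gives V - C = 189 - 3 = 186)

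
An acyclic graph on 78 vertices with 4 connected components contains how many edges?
74 (Each of the 4 component trees on V_i vertices has V_i - 1 edges; summing gives V - C = 78 - 4 = 74)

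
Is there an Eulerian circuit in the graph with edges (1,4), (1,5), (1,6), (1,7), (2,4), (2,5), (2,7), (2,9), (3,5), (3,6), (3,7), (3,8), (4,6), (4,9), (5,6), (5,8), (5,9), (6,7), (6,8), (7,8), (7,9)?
Yes (the graph is connected and all 9 vertices have even degree)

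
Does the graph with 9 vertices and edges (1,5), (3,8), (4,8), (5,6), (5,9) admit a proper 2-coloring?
Yes. Partition: {1, 2, 3, 4, 6, 7, 9}, {5, 8}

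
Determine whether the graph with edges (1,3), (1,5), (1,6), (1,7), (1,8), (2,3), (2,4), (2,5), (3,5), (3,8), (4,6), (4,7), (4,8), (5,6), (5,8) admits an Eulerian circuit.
No (4 vertices have odd degree: {1, 2, 5, 6}; Eulerian circuit requires 0)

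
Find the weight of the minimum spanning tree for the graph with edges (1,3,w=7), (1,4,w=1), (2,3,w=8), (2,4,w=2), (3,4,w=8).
10 (MST edges: (1,3,w=7), (1,4,w=1), (2,4,w=2); sum of weights 7 + 1 + 2 = 10)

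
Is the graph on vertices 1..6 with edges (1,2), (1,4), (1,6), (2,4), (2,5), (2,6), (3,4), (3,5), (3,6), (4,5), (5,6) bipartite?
No (odd cycle of length 3: 2 -> 1 -> 4 -> 2)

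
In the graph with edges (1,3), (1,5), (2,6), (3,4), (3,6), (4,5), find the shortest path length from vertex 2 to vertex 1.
3 (path: 2 -> 6 -> 3 -> 1, 3 edges)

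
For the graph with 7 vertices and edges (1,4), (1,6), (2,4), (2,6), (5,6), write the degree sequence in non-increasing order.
[3, 2, 2, 2, 1, 0, 0] (degrees: deg(1)=2, deg(2)=2, deg(3)=0, deg(4)=2, deg(5)=1, deg(6)=3, deg(7)=0)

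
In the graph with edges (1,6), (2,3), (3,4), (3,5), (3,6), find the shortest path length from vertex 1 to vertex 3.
2 (path: 1 -> 6 -> 3, 2 edges)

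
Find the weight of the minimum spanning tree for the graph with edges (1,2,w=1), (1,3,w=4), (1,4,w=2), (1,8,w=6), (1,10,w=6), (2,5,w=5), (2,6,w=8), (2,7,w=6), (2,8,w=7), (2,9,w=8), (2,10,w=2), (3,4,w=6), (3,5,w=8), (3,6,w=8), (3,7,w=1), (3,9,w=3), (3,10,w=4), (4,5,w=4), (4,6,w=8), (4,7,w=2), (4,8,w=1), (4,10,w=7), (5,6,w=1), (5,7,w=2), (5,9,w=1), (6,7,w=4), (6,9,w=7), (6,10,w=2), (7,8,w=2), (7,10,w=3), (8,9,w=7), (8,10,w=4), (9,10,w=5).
13 (MST edges: (1,2,w=1), (1,4,w=2), (2,10,w=2), (3,7,w=1), (4,7,w=2), (4,8,w=1), (5,6,w=1), (5,7,w=2), (5,9,w=1); sum of weights 1 + 2 + 2 + 1 + 2 + 1 + 1 + 2 + 1 = 13)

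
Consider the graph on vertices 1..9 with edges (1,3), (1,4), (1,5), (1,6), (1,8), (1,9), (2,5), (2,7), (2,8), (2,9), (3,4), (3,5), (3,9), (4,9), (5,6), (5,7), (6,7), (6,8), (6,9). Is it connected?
Yes (BFS from 1 visits [1, 3, 4, 5, 6, 8, 9, 2, 7] — all 9 vertices reached)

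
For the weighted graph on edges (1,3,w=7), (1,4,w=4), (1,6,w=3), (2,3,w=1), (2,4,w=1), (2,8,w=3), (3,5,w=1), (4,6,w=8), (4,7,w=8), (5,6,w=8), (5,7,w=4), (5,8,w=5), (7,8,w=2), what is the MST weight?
15 (MST edges: (1,4,w=4), (1,6,w=3), (2,3,w=1), (2,4,w=1), (2,8,w=3), (3,5,w=1), (7,8,w=2); sum of weights 4 + 3 + 1 + 1 + 3 + 1 + 2 = 15)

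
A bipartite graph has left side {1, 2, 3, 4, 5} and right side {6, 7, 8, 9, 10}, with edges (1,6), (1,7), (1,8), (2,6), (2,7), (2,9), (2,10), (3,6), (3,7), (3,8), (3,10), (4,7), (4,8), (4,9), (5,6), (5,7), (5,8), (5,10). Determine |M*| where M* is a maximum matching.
5 (matching: (1,8), (2,10), (3,7), (4,9), (5,6); upper bound min(|L|,|R|) = min(5,5) = 5)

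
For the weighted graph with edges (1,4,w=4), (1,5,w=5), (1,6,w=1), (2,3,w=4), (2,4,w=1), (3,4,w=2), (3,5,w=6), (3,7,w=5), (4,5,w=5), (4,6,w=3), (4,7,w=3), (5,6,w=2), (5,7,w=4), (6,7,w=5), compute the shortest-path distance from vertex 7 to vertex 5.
4 (path: 7 -> 5; weights 4 = 4)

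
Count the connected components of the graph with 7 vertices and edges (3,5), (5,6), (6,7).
4 (components: {1}, {2}, {3, 5, 6, 7}, {4})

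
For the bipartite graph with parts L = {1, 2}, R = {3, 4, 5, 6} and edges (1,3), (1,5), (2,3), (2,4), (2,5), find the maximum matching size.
2 (matching: (1,5), (2,4); upper bound min(|L|,|R|) = min(2,4) = 2)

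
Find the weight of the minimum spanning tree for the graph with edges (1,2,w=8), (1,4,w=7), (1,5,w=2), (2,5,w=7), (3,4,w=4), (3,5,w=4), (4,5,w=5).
17 (MST edges: (1,5,w=2), (2,5,w=7), (3,4,w=4), (3,5,w=4); sum of weights 2 + 7 + 4 + 4 = 17)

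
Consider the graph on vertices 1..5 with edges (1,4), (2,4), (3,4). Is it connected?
No, it has 2 components: {1, 2, 3, 4}, {5}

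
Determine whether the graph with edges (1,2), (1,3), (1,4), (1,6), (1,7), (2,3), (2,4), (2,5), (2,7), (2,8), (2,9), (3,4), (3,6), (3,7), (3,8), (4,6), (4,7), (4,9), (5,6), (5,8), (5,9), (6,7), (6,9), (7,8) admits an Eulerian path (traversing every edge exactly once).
Yes (the graph is connected and exactly 2 vertices have odd degree: {1, 2}; any Eulerian path must start and end at those)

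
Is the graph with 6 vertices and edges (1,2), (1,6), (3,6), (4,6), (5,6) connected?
Yes (BFS from 1 visits [1, 2, 6, 3, 4, 5] — all 6 vertices reached)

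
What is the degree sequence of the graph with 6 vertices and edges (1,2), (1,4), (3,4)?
[2, 2, 1, 1, 0, 0] (degrees: deg(1)=2, deg(2)=1, deg(3)=1, deg(4)=2, deg(5)=0, deg(6)=0)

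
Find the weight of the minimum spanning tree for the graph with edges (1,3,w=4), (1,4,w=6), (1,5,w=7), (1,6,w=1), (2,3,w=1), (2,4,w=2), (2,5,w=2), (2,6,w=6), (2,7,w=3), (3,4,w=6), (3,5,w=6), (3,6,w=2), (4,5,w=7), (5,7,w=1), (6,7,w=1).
8 (MST edges: (1,6,w=1), (2,3,w=1), (2,4,w=2), (2,5,w=2), (5,7,w=1), (6,7,w=1); sum of weights 1 + 1 + 2 + 2 + 1 + 1 = 8)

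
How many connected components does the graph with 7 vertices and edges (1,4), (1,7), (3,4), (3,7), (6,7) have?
3 (components: {1, 3, 4, 6, 7}, {2}, {5})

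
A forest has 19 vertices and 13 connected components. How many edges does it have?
6 (Each of the 13 component trees on V_i vertices has V_i - 1 edges; summing gives V - C = 19 - 13 = 6)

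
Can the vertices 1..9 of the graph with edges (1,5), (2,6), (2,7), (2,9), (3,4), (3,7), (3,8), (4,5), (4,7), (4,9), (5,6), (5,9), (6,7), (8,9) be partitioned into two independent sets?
No (odd cycle of length 3: 4 -> 5 -> 9 -> 4)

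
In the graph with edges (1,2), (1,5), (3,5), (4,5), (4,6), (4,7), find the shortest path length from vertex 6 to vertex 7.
2 (path: 6 -> 4 -> 7, 2 edges)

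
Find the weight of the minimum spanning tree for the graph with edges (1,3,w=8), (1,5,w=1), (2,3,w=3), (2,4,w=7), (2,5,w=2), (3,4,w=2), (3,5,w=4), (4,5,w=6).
8 (MST edges: (1,5,w=1), (2,3,w=3), (2,5,w=2), (3,4,w=2); sum of weights 1 + 3 + 2 + 2 = 8)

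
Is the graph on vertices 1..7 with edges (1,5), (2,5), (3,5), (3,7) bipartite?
Yes. Partition: {1, 2, 3, 4, 6}, {5, 7}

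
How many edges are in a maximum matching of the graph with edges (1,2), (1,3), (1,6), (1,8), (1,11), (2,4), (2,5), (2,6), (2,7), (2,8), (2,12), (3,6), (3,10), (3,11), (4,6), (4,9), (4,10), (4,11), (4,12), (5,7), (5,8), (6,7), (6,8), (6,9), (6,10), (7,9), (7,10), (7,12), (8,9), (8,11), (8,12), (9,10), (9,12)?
6 (matching: (1,3), (2,5), (4,9), (6,10), (7,12), (8,11); upper bound floor(n/2) = floor(12/2) = 6)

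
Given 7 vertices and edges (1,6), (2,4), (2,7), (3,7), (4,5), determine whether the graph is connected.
No, it has 2 components: {1, 6}, {2, 3, 4, 5, 7}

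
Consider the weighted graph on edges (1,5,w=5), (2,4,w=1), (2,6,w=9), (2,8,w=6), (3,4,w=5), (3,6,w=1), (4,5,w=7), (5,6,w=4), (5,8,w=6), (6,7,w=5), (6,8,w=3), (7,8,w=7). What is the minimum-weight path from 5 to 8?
6 (path: 5 -> 8; weights 6 = 6)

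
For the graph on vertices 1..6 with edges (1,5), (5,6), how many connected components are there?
4 (components: {1, 5, 6}, {2}, {3}, {4})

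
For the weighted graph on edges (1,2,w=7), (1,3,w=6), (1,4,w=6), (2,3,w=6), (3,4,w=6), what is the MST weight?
18 (MST edges: (1,3,w=6), (1,4,w=6), (2,3,w=6); sum of weights 6 + 6 + 6 = 18)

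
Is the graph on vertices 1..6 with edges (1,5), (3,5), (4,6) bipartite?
Yes. Partition: {1, 2, 3, 4}, {5, 6}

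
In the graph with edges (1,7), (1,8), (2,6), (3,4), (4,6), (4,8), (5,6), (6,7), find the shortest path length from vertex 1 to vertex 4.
2 (path: 1 -> 8 -> 4, 2 edges)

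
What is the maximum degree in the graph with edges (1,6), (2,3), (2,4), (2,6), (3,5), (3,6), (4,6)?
4 (attained at vertex 6)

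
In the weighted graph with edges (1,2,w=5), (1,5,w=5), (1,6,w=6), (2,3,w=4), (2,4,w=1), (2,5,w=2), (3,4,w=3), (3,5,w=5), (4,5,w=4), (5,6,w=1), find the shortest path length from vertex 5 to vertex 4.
3 (path: 5 -> 2 -> 4; weights 2 + 1 = 3)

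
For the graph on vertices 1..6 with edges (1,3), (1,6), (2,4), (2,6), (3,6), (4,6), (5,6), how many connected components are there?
1 (components: {1, 2, 3, 4, 5, 6})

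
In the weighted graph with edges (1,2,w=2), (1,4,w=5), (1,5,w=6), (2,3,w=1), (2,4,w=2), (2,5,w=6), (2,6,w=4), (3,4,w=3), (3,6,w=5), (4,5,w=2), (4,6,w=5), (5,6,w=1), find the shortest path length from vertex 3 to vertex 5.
5 (path: 3 -> 4 -> 5; weights 3 + 2 = 5)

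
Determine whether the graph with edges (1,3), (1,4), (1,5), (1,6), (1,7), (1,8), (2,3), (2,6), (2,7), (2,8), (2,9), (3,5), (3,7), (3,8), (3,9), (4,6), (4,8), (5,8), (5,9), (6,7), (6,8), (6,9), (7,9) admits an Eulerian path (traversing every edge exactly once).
No (4 vertices have odd degree: {2, 4, 7, 9}; Eulerian path requires 0 or 2)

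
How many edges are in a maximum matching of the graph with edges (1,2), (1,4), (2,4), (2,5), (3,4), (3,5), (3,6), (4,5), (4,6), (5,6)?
3 (matching: (1,4), (2,5), (3,6); upper bound floor(n/2) = floor(6/2) = 3)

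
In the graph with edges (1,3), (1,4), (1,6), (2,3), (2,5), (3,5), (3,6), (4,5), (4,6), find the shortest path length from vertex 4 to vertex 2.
2 (path: 4 -> 5 -> 2, 2 edges)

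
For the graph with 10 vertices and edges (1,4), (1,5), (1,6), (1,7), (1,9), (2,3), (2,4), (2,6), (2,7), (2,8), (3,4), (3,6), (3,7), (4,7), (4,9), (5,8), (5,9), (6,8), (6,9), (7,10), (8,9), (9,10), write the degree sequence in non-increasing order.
[6, 5, 5, 5, 5, 5, 4, 4, 3, 2] (degrees: deg(1)=5, deg(2)=5, deg(3)=4, deg(4)=5, deg(5)=3, deg(6)=5, deg(7)=5, deg(8)=4, deg(9)=6, deg(10)=2)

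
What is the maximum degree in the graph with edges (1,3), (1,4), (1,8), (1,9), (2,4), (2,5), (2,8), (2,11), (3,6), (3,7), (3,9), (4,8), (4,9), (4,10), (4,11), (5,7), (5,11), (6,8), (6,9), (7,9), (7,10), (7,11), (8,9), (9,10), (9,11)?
8 (attained at vertex 9)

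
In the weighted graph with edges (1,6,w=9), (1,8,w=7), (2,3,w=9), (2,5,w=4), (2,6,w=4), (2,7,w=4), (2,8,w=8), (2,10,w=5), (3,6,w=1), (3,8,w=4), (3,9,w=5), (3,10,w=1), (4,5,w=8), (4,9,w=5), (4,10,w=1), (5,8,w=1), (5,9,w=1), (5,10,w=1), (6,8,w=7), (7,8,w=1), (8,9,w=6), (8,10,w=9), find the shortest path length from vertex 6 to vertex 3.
1 (path: 6 -> 3; weights 1 = 1)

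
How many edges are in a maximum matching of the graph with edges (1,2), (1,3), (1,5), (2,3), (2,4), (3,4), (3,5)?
2 (matching: (2,4), (3,5); upper bound floor(n/2) = floor(5/2) = 2)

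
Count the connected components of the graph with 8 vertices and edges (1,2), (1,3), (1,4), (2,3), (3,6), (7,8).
3 (components: {1, 2, 3, 4, 6}, {5}, {7, 8})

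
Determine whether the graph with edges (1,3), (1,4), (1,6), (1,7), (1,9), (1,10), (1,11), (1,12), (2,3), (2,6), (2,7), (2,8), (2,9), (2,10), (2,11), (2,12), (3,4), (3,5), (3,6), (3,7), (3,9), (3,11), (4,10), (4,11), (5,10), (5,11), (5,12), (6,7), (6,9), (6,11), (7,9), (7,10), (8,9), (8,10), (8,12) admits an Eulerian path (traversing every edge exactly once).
Yes — and in fact it has an Eulerian circuit (the graph is connected and all 12 vertices have even degree)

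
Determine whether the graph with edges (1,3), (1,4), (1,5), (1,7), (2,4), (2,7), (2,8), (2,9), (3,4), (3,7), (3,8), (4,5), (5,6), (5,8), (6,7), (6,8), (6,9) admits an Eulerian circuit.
Yes (the graph is connected and all 9 vertices have even degree)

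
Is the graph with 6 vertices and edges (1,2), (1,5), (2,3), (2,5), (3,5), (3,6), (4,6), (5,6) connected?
Yes (BFS from 1 visits [1, 2, 5, 3, 6, 4] — all 6 vertices reached)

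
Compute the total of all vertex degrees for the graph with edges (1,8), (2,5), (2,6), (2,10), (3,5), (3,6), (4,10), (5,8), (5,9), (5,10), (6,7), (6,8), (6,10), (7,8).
28 (handshake: sum of degrees = 2|E| = 2 x 14 = 28)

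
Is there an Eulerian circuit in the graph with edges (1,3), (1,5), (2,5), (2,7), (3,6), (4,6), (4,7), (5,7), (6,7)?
No (2 vertices have odd degree: {5, 6}; Eulerian circuit requires 0)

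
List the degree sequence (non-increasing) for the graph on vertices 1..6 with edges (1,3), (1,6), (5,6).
[2, 2, 1, 1, 0, 0] (degrees: deg(1)=2, deg(2)=0, deg(3)=1, deg(4)=0, deg(5)=1, deg(6)=2)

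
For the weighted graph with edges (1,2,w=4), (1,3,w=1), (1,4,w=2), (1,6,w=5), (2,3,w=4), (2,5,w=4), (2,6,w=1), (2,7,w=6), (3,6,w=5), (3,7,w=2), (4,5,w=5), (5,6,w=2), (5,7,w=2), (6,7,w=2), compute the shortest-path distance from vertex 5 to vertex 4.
5 (path: 5 -> 4; weights 5 = 5)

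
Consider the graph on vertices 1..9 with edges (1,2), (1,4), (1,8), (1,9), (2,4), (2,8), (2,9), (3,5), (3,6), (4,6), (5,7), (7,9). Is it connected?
Yes (BFS from 1 visits [1, 2, 4, 8, 9, 6, 7, 3, 5] — all 9 vertices reached)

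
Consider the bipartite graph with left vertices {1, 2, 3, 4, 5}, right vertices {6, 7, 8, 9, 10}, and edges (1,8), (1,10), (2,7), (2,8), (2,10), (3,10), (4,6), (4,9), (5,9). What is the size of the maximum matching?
5 (matching: (1,8), (2,7), (3,10), (4,6), (5,9); upper bound min(|L|,|R|) = min(5,5) = 5)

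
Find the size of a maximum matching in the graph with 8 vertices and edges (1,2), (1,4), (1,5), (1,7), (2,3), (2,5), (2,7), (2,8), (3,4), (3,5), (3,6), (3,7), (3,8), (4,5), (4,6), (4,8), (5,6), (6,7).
4 (matching: (1,5), (2,3), (4,8), (6,7); upper bound floor(n/2) = floor(8/2) = 4)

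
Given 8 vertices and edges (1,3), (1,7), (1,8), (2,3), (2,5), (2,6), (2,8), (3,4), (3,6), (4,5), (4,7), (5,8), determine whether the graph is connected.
Yes (BFS from 1 visits [1, 3, 7, 8, 2, 4, 6, 5] — all 8 vertices reached)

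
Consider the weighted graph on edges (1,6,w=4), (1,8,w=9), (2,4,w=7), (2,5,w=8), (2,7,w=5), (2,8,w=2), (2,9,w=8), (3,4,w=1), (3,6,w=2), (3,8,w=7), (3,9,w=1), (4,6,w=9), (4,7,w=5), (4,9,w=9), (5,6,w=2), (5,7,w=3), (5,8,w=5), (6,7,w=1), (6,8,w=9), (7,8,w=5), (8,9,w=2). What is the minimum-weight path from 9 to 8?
2 (path: 9 -> 8; weights 2 = 2)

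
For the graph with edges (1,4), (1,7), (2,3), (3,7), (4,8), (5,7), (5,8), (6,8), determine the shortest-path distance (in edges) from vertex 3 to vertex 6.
4 (path: 3 -> 7 -> 5 -> 8 -> 6, 4 edges)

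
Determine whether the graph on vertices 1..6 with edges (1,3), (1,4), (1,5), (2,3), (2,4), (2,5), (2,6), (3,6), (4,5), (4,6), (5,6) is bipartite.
No (odd cycle of length 3: 5 -> 1 -> 4 -> 5)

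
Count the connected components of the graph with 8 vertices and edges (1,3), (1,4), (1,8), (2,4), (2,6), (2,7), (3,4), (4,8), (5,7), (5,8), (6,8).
1 (components: {1, 2, 3, 4, 5, 6, 7, 8})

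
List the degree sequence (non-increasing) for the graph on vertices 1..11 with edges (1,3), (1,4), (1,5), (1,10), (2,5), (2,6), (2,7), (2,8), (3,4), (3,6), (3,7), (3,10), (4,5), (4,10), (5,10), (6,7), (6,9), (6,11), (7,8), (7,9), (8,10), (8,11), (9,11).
[5, 5, 5, 5, 4, 4, 4, 4, 4, 3, 3] (degrees: deg(1)=4, deg(2)=4, deg(3)=5, deg(4)=4, deg(5)=4, deg(6)=5, deg(7)=5, deg(8)=4, deg(9)=3, deg(10)=5, deg(11)=3)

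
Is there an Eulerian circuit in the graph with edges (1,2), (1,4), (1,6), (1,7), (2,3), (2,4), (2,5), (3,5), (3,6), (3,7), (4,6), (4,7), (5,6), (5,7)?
Yes (the graph is connected and all 7 vertices have even degree)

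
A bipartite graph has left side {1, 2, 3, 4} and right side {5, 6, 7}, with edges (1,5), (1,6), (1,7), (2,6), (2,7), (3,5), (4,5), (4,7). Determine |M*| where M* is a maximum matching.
3 (matching: (1,7), (2,6), (3,5); upper bound min(|L|,|R|) = min(4,3) = 3)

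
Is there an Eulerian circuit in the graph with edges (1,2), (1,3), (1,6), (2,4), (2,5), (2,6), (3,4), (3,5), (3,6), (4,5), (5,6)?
No (2 vertices have odd degree: {1, 4}; Eulerian circuit requires 0)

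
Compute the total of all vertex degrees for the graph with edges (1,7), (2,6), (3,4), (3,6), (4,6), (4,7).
12 (handshake: sum of degrees = 2|E| = 2 x 6 = 12)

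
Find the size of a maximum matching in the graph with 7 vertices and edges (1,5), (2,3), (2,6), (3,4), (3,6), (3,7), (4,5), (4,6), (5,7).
3 (matching: (1,5), (3,7), (4,6); upper bound floor(n/2) = floor(7/2) = 3)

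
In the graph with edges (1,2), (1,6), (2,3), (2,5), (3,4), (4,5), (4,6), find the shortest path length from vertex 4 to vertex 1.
2 (path: 4 -> 6 -> 1, 2 edges)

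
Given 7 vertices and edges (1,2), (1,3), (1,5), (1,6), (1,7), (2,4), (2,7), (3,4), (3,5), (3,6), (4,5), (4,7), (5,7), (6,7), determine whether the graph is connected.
Yes (BFS from 1 visits [1, 2, 3, 5, 6, 7, 4] — all 7 vertices reached)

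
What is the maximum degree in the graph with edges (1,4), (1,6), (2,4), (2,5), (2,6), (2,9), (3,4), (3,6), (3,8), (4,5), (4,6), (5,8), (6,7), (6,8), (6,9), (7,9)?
7 (attained at vertex 6)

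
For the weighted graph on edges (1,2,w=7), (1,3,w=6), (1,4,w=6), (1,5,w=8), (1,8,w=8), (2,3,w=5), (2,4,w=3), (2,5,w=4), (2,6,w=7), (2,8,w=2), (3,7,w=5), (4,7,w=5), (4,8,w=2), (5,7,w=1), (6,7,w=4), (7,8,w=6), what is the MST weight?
24 (MST edges: (1,4,w=6), (2,3,w=5), (2,5,w=4), (2,8,w=2), (4,8,w=2), (5,7,w=1), (6,7,w=4); sum of weights 6 + 5 + 4 + 2 + 2 + 1 + 4 = 24)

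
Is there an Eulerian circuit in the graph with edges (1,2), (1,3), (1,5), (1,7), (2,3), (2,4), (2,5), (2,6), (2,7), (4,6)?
Yes (the graph is connected and all 7 vertices have even degree)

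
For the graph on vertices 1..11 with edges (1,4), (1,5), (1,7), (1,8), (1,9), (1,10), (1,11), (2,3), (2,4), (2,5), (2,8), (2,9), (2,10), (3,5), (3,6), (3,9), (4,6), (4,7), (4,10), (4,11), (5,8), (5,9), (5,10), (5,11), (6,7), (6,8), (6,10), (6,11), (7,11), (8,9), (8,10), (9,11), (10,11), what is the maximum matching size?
5 (matching: (1,9), (3,5), (4,11), (6,7), (8,10); upper bound floor(n/2) = floor(11/2) = 5)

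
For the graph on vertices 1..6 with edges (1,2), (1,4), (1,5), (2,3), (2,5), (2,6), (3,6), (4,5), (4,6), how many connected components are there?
1 (components: {1, 2, 3, 4, 5, 6})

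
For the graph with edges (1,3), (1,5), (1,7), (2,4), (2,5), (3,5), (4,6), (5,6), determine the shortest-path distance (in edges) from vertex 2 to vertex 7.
3 (path: 2 -> 5 -> 1 -> 7, 3 edges)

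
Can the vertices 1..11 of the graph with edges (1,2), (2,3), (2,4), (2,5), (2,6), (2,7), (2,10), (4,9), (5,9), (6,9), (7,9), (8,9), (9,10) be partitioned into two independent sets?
Yes. Partition: {1, 3, 4, 5, 6, 7, 8, 10, 11}, {2, 9}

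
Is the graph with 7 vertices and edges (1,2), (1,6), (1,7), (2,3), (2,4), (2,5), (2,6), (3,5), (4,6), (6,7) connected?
Yes (BFS from 1 visits [1, 2, 6, 7, 3, 4, 5] — all 7 vertices reached)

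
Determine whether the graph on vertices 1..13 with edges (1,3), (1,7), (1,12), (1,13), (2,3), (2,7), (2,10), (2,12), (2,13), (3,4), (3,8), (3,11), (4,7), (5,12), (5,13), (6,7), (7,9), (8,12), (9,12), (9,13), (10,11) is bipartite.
Yes. Partition: {1, 2, 4, 5, 6, 8, 9, 11}, {3, 7, 10, 12, 13}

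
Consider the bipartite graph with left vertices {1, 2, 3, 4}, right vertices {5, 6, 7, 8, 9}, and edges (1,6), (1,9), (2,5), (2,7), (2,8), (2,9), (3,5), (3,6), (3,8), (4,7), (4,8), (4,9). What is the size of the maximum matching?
4 (matching: (1,9), (2,8), (3,6), (4,7); upper bound min(|L|,|R|) = min(4,5) = 4)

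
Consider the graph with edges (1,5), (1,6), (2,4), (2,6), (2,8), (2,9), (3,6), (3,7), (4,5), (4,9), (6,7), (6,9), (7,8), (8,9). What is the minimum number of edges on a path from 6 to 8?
2 (path: 6 -> 7 -> 8, 2 edges)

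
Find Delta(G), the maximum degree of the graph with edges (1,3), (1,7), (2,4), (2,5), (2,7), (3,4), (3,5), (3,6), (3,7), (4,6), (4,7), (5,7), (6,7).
6 (attained at vertex 7)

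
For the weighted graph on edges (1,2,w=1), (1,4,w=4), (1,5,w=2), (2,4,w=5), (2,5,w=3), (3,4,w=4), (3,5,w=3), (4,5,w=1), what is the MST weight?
7 (MST edges: (1,2,w=1), (1,5,w=2), (3,5,w=3), (4,5,w=1); sum of weights 1 + 2 + 3 + 1 = 7)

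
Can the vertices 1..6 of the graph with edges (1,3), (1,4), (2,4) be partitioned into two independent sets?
Yes. Partition: {1, 2, 5, 6}, {3, 4}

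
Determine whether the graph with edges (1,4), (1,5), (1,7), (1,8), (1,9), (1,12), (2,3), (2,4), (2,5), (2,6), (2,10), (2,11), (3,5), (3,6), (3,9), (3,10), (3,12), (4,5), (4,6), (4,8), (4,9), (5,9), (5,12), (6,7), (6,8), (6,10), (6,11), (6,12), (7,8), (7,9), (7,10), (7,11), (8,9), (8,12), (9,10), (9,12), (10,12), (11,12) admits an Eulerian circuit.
Yes (the graph is connected and all 12 vertices have even degree)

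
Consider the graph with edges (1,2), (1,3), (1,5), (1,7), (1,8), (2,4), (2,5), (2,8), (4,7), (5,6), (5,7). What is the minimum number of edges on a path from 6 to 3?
3 (path: 6 -> 5 -> 1 -> 3, 3 edges)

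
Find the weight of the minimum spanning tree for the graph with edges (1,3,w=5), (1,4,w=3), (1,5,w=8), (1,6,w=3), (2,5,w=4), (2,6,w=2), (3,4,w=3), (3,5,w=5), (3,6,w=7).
15 (MST edges: (1,4,w=3), (1,6,w=3), (2,5,w=4), (2,6,w=2), (3,4,w=3); sum of weights 3 + 3 + 4 + 2 + 3 = 15)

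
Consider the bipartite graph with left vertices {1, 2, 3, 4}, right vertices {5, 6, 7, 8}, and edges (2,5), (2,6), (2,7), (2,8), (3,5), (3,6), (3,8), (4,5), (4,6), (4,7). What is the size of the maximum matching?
3 (matching: (2,8), (3,6), (4,7); upper bound min(|L|,|R|) = min(4,4) = 4)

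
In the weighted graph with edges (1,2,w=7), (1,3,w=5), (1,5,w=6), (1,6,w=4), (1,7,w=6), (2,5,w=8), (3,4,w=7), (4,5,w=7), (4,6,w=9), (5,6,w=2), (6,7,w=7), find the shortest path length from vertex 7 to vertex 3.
11 (path: 7 -> 1 -> 3; weights 6 + 5 = 11)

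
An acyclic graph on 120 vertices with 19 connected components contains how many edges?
101 (Each of the 19 component trees on V_i vertices has V_i - 1 edges; summing gives V - C = 120 - 19 = 101)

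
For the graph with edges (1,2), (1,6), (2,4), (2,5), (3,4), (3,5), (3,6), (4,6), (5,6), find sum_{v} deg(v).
18 (handshake: sum of degrees = 2|E| = 2 x 9 = 18)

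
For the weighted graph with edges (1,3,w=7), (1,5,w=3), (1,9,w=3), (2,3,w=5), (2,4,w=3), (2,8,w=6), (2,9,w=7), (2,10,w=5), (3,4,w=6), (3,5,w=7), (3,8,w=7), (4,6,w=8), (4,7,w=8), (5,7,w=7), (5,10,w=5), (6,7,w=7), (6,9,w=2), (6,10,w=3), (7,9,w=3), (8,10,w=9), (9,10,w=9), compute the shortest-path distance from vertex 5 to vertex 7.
7 (path: 5 -> 7; weights 7 = 7)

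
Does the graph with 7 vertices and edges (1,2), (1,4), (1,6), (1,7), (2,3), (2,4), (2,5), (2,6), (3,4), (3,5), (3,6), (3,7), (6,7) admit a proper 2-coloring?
No (odd cycle of length 3: 7 -> 1 -> 6 -> 7)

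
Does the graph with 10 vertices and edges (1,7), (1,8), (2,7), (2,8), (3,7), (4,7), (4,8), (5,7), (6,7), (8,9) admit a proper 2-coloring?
Yes. Partition: {1, 2, 3, 4, 5, 6, 9, 10}, {7, 8}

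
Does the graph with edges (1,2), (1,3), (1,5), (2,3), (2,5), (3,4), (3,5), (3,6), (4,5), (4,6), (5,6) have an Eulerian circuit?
No (6 vertices have odd degree: {1, 2, 3, 4, 5, 6}; Eulerian circuit requires 0)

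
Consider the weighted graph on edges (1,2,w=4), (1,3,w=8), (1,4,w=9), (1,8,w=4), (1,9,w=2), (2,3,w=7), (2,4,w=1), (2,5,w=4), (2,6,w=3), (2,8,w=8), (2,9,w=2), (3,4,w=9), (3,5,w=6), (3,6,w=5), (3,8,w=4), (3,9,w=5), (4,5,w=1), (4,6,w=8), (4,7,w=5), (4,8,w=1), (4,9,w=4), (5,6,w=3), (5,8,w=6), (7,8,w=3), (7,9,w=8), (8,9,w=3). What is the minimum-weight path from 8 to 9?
3 (path: 8 -> 9; weights 3 = 3)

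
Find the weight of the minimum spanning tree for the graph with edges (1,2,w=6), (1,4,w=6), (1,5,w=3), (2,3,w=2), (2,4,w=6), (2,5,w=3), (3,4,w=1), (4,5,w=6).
9 (MST edges: (1,5,w=3), (2,3,w=2), (2,5,w=3), (3,4,w=1); sum of weights 3 + 2 + 3 + 1 = 9)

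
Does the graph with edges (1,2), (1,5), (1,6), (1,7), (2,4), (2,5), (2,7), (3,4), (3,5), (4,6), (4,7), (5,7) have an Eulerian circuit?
Yes (the graph is connected and all 7 vertices have even degree)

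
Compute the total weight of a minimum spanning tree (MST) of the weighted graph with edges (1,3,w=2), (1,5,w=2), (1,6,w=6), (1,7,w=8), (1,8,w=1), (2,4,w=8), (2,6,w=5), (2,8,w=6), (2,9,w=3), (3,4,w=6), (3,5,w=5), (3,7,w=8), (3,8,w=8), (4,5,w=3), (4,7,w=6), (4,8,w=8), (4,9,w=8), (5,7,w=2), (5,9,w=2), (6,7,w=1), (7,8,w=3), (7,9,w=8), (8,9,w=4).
16 (MST edges: (1,3,w=2), (1,5,w=2), (1,8,w=1), (2,9,w=3), (4,5,w=3), (5,7,w=2), (5,9,w=2), (6,7,w=1); sum of weights 2 + 2 + 1 + 3 + 3 + 2 + 2 + 1 = 16)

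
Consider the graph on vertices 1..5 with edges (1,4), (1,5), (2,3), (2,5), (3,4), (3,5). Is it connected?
Yes (BFS from 1 visits [1, 4, 5, 3, 2] — all 5 vertices reached)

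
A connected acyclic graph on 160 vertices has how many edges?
159 (A tree on V vertices has V - 1 edges, so 160 - 1 = 159)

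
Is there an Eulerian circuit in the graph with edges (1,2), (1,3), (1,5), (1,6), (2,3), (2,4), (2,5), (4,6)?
Yes (the graph is connected and all 6 vertices have even degree)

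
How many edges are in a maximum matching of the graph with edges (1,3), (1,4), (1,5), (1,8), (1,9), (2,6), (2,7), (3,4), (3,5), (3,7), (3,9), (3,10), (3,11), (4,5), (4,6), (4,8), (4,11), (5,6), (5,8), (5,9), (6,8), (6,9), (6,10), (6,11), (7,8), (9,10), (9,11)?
5 (matching: (1,8), (2,7), (3,11), (5,9), (6,10); upper bound floor(n/2) = floor(11/2) = 5)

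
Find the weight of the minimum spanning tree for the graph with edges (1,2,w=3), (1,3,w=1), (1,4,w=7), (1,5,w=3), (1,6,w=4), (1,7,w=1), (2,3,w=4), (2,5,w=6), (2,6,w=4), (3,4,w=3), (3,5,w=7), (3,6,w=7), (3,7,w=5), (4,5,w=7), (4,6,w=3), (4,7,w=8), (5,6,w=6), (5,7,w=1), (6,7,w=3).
12 (MST edges: (1,2,w=3), (1,3,w=1), (1,7,w=1), (3,4,w=3), (4,6,w=3), (5,7,w=1); sum of weights 3 + 1 + 1 + 3 + 3 + 1 = 12)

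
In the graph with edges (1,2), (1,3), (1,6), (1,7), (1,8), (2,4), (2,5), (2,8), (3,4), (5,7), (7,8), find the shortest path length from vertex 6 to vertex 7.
2 (path: 6 -> 1 -> 7, 2 edges)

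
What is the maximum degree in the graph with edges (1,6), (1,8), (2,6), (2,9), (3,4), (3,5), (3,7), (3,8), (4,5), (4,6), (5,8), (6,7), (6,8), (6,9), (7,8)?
6 (attained at vertex 6)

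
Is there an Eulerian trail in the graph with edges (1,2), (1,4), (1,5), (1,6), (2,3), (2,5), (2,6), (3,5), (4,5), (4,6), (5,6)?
Yes (the graph is connected and exactly 2 vertices have odd degree: {4, 5}; any Eulerian path must start and end at those)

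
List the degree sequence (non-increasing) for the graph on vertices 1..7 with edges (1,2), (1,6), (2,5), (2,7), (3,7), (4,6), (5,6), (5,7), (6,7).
[4, 4, 3, 3, 2, 1, 1] (degrees: deg(1)=2, deg(2)=3, deg(3)=1, deg(4)=1, deg(5)=3, deg(6)=4, deg(7)=4)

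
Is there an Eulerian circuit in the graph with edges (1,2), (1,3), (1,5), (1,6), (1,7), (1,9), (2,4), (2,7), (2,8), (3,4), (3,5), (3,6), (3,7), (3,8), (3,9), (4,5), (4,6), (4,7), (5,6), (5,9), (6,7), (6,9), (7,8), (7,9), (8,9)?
No (4 vertices have odd degree: {3, 4, 5, 7}; Eulerian circuit requires 0)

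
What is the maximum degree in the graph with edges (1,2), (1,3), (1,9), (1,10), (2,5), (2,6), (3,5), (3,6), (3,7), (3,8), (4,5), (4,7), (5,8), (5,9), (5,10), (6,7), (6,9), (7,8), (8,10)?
6 (attained at vertex 5)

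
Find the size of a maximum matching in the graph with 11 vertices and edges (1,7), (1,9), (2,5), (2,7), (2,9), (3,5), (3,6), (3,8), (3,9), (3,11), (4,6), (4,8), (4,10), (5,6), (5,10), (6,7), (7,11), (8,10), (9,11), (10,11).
5 (matching: (2,7), (3,9), (4,8), (5,6), (10,11); upper bound floor(n/2) = floor(11/2) = 5)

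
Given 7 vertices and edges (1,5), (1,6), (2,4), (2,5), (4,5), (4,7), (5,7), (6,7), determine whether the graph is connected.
No, it has 2 components: {1, 2, 4, 5, 6, 7}, {3}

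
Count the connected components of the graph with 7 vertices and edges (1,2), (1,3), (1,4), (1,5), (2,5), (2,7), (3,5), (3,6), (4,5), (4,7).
1 (components: {1, 2, 3, 4, 5, 6, 7})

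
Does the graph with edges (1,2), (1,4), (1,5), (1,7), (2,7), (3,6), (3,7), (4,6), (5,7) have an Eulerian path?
Yes — and in fact it has an Eulerian circuit (the graph is connected and all 7 vertices have even degree)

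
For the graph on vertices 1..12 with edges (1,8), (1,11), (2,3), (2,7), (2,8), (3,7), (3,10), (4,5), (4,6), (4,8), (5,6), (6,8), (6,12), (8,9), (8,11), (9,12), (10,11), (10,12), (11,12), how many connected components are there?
1 (components: {1, 2, 3, 4, 5, 6, 7, 8, 9, 10, 11, 12})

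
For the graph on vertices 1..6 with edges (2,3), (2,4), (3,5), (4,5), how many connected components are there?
3 (components: {1}, {2, 3, 4, 5}, {6})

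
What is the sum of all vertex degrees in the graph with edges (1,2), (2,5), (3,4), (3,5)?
8 (handshake: sum of degrees = 2|E| = 2 x 4 = 8)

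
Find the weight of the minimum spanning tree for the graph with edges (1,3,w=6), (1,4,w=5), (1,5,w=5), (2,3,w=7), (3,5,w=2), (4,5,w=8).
19 (MST edges: (1,4,w=5), (1,5,w=5), (2,3,w=7), (3,5,w=2); sum of weights 5 + 5 + 7 + 2 = 19)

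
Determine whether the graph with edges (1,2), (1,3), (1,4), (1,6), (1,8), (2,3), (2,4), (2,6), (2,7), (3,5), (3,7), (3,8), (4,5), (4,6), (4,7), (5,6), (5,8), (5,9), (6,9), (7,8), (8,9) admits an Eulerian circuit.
No (8 vertices have odd degree: {1, 2, 3, 4, 5, 6, 8, 9}; Eulerian circuit requires 0)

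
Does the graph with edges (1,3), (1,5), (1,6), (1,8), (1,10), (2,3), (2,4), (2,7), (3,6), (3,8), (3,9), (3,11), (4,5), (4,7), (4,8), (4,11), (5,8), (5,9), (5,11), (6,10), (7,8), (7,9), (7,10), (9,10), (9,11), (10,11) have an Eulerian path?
No (10 vertices have odd degree: {1, 2, 4, 5, 6, 7, 8, 9, 10, 11}; Eulerian path requires 0 or 2)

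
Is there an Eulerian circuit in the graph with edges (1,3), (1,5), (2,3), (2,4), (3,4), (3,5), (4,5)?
No (2 vertices have odd degree: {4, 5}; Eulerian circuit requires 0)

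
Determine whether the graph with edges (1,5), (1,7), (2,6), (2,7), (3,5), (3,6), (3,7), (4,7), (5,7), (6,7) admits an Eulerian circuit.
No (4 vertices have odd degree: {3, 4, 5, 6}; Eulerian circuit requires 0)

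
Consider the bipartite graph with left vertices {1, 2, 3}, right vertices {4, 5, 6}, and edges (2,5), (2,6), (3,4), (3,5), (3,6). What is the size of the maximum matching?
2 (matching: (2,6), (3,5); upper bound min(|L|,|R|) = min(3,3) = 3)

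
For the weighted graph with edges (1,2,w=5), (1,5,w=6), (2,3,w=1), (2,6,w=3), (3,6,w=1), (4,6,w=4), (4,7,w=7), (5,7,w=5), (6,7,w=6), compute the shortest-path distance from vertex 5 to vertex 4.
12 (path: 5 -> 7 -> 4; weights 5 + 7 = 12)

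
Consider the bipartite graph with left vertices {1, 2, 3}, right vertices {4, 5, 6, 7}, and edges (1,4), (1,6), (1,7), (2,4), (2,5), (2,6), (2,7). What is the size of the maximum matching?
2 (matching: (1,7), (2,6); upper bound min(|L|,|R|) = min(3,4) = 3)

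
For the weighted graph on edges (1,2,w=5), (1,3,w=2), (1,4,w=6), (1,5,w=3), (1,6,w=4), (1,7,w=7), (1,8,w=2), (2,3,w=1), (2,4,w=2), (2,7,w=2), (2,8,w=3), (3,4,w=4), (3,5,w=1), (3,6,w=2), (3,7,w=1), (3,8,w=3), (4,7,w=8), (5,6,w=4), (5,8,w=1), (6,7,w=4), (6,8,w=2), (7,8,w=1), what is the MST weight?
10 (MST edges: (1,3,w=2), (2,3,w=1), (2,4,w=2), (3,5,w=1), (3,6,w=2), (3,7,w=1), (5,8,w=1); sum of weights 2 + 1 + 2 + 1 + 2 + 1 + 1 = 10)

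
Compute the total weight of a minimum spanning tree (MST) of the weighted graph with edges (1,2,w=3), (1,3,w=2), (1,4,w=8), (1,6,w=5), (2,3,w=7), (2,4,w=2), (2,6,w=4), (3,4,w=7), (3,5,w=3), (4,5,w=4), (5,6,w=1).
11 (MST edges: (1,2,w=3), (1,3,w=2), (2,4,w=2), (3,5,w=3), (5,6,w=1); sum of weights 3 + 2 + 2 + 3 + 1 = 11)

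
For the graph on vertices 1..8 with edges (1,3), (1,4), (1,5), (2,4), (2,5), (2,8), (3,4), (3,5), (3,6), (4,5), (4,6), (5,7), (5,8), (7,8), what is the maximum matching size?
4 (matching: (1,4), (2,8), (3,6), (5,7); upper bound floor(n/2) = floor(8/2) = 4)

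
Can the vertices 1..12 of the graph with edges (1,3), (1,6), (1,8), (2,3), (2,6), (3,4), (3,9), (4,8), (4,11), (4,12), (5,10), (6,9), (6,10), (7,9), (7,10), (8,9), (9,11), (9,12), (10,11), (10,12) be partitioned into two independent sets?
Yes. Partition: {1, 2, 4, 9, 10}, {3, 5, 6, 7, 8, 11, 12}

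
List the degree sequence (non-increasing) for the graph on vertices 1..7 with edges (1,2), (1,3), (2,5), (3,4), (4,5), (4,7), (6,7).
[3, 2, 2, 2, 2, 2, 1] (degrees: deg(1)=2, deg(2)=2, deg(3)=2, deg(4)=3, deg(5)=2, deg(6)=1, deg(7)=2)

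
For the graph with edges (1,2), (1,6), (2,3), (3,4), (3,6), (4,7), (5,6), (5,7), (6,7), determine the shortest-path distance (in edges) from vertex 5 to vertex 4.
2 (path: 5 -> 7 -> 4, 2 edges)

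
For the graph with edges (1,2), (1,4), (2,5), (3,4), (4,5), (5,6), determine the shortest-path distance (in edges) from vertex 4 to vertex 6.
2 (path: 4 -> 5 -> 6, 2 edges)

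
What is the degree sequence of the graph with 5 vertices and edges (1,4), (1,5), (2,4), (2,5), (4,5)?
[3, 3, 2, 2, 0] (degrees: deg(1)=2, deg(2)=2, deg(3)=0, deg(4)=3, deg(5)=3)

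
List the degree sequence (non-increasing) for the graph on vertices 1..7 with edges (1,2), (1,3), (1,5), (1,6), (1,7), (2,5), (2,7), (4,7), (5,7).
[5, 4, 3, 3, 1, 1, 1] (degrees: deg(1)=5, deg(2)=3, deg(3)=1, deg(4)=1, deg(5)=3, deg(6)=1, deg(7)=4)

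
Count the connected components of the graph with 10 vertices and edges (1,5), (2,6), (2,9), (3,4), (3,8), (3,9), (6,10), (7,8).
2 (components: {1, 5}, {2, 3, 4, 6, 7, 8, 9, 10})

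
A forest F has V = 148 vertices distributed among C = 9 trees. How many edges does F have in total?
139 (Each of the 9 component trees on V_i vertices has V_i - 1 edges; summing gives V - C = 148 - 9 = 139)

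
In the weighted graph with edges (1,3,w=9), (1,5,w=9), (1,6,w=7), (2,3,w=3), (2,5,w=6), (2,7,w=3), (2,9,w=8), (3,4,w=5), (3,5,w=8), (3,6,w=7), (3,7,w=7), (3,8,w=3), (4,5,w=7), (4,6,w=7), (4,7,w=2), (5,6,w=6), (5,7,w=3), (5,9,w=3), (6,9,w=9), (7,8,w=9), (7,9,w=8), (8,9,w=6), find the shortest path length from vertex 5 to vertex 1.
9 (path: 5 -> 1; weights 9 = 9)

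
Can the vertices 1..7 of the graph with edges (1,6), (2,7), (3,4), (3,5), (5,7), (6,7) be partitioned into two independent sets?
Yes. Partition: {1, 3, 7}, {2, 4, 5, 6}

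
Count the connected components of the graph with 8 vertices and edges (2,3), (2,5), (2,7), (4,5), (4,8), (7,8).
3 (components: {1}, {2, 3, 4, 5, 7, 8}, {6})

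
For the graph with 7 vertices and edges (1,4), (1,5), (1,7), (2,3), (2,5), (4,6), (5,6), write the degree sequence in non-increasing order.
[3, 3, 2, 2, 2, 1, 1] (degrees: deg(1)=3, deg(2)=2, deg(3)=1, deg(4)=2, deg(5)=3, deg(6)=2, deg(7)=1)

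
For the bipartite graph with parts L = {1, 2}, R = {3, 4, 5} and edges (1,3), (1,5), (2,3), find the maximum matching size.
2 (matching: (1,5), (2,3); upper bound min(|L|,|R|) = min(2,3) = 2)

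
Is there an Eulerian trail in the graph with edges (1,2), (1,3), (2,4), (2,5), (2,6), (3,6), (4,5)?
Yes — and in fact it has an Eulerian circuit (the graph is connected and all 6 vertices have even degree)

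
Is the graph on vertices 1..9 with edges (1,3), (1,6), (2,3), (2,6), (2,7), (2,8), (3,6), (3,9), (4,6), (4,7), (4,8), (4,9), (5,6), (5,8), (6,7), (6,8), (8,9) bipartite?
No (odd cycle of length 3: 6 -> 1 -> 3 -> 6)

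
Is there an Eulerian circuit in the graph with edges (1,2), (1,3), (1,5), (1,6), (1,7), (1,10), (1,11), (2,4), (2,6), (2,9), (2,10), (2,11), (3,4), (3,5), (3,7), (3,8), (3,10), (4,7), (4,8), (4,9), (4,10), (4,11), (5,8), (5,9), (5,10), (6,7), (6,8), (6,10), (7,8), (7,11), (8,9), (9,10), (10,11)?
No (6 vertices have odd degree: {1, 4, 5, 6, 9, 11}; Eulerian circuit requires 0)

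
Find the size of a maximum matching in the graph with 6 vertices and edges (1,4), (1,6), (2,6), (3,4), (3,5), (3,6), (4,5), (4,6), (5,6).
3 (matching: (1,4), (2,6), (3,5); upper bound floor(n/2) = floor(6/2) = 3)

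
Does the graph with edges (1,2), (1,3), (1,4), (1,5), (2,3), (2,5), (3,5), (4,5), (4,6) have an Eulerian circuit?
No (4 vertices have odd degree: {2, 3, 4, 6}; Eulerian circuit requires 0)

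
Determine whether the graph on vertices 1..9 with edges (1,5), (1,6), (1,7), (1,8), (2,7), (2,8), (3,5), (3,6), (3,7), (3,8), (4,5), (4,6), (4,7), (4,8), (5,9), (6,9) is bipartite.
Yes. Partition: {1, 2, 3, 4, 9}, {5, 6, 7, 8}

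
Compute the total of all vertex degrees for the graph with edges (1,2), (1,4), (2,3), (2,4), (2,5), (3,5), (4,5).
14 (handshake: sum of degrees = 2|E| = 2 x 7 = 14)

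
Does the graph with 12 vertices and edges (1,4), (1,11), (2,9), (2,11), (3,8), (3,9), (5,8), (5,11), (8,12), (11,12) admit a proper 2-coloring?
Yes. Partition: {1, 2, 3, 5, 6, 7, 10, 12}, {4, 8, 9, 11}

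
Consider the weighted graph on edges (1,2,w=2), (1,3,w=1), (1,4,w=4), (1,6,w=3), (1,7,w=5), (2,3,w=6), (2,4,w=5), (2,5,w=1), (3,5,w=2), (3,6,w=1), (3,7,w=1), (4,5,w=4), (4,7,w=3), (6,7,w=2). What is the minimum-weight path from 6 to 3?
1 (path: 6 -> 3; weights 1 = 1)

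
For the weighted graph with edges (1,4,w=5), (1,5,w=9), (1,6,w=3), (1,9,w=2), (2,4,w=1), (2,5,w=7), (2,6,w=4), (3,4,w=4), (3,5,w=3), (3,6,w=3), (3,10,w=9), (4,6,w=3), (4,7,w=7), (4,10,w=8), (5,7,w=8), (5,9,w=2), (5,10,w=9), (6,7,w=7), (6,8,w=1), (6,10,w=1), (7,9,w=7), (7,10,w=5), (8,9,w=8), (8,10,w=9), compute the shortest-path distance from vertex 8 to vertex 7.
7 (path: 8 -> 6 -> 10 -> 7; weights 1 + 1 + 5 = 7)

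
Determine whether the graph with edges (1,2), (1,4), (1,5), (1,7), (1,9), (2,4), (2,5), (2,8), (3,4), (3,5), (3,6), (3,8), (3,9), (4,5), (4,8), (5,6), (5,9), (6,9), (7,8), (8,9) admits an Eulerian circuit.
No (6 vertices have odd degree: {1, 3, 4, 6, 8, 9}; Eulerian circuit requires 0)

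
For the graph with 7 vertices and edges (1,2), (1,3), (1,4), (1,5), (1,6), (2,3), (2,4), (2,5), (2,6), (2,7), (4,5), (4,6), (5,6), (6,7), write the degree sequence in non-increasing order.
[6, 5, 5, 4, 4, 2, 2] (degrees: deg(1)=5, deg(2)=6, deg(3)=2, deg(4)=4, deg(5)=4, deg(6)=5, deg(7)=2)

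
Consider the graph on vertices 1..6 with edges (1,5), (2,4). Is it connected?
No, it has 4 components: {1, 5}, {2, 4}, {3}, {6}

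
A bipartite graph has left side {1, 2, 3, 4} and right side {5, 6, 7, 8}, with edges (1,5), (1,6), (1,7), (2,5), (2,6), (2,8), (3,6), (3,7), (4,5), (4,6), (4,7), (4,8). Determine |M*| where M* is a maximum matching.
4 (matching: (1,7), (2,8), (3,6), (4,5); upper bound min(|L|,|R|) = min(4,4) = 4)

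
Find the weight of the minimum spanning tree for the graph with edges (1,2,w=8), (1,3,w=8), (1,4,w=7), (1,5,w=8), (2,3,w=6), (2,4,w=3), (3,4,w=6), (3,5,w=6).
22 (MST edges: (1,4,w=7), (2,3,w=6), (2,4,w=3), (3,5,w=6); sum of weights 7 + 6 + 3 + 6 = 22)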